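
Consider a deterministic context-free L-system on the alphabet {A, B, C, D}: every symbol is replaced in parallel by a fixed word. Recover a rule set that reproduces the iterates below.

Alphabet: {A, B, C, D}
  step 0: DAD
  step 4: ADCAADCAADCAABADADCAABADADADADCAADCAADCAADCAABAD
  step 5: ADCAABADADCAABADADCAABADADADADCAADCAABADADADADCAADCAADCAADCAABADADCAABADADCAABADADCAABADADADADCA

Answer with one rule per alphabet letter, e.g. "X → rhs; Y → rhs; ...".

A->AD, B->AD, C->AB, D->CA

  step 4 ⇒ step 5: ADCAADCAADCAABADADCAABADADADADCAADCAADCAADCAABAD ⇒ AD·CA·AB·AD·AD·CA·AB·AD·AD·CA·AB·AD·AD·AD·AD·CA·AD·CA·AB·AD·AD·AD·AD·CA·AD·CA·AD·CA·AD·CA·AB·AD·AD·CA·AB·AD·AD·CA·AB·AD·AD·CA·AB·AD·AD·AD·AD·CA
    A ↦ AD
    B ↦ AD
    C ↦ AB
    D ↦ CA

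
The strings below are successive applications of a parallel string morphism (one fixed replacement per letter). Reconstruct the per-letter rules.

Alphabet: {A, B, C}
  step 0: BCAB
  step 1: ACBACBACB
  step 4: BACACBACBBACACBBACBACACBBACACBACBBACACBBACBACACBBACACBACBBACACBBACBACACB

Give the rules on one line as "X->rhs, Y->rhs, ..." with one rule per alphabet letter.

A->B, B->ACB, C->AC

  step 0 ⇒ step 1: BCAB ⇒ ACB·AC·B·ACB
    A ↦ B
    B ↦ ACB
    C ↦ AC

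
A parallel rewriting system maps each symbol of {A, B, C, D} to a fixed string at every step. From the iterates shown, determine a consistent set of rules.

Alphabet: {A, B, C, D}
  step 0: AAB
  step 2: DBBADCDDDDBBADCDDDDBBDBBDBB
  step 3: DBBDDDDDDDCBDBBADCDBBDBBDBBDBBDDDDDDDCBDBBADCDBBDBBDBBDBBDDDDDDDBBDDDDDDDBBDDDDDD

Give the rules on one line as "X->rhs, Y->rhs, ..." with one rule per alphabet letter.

A->DCB, B->DDD, C->ADC, D->DBB

  step 2 ⇒ step 3: DBBADCDDDDBBADCDDDDBBDBBDBB ⇒ DBB·DDD·DDD·DCB·DBB·ADC·DBB·DBB·DBB·DBB·DDD·DDD·DCB·DBB·ADC·DBB·DBB·DBB·DBB·DDD·DDD·DBB·DDD·DDD·DBB·DDD·DDD
    A ↦ DCB
    B ↦ DDD
    C ↦ ADC
    D ↦ DBB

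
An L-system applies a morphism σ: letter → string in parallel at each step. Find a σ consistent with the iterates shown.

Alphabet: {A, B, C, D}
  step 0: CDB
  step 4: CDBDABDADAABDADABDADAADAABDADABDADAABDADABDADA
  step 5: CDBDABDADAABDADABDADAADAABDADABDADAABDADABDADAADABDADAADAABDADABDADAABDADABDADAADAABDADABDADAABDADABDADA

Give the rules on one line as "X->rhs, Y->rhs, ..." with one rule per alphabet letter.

  step 4 ⇒ step 5: CDBDABDADAABDADABDADAADAABDADABDADAABDADABDADA ⇒ CD·BD·A·BD·ADA·A·BD·ADA·BD·ADA·ADA·A·BD·ADA·BD·ADA·A·BD·ADA·BD·ADA·ADA·BD·ADA·ADA·A·BD·ADA·BD·ADA·A·BD·ADA·BD·ADA·ADA·A·BD·ADA·BD·ADA·A·BD·ADA·BD·ADA
    A ↦ ADA
    B ↦ A
    C ↦ CD
    D ↦ BD

A->ADA, B->A, C->CD, D->BD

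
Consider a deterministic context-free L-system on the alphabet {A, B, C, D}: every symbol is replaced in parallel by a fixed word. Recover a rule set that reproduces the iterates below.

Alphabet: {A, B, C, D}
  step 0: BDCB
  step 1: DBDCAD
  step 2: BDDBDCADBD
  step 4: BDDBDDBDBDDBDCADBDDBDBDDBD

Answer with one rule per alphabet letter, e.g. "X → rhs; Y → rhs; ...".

  step 1 ⇒ step 2: DBDCAD ⇒ BD·D·BD·CA·D·BD
    A ↦ D
    B ↦ D
    C ↦ CA
    D ↦ BD

A->D, B->D, C->CA, D->BD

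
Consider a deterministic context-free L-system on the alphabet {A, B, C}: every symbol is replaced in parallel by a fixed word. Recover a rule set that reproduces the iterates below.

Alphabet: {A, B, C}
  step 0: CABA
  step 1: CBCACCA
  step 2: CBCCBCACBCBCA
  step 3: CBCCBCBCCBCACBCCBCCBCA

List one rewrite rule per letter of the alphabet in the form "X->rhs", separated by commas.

A->CA, B->C, C->CB

  step 2 ⇒ step 3: CBCCBCACBCBCA ⇒ CB·C·CB·CB·C·CB·CA·CB·C·CB·C·CB·CA
    A ↦ CA
    B ↦ C
    C ↦ CB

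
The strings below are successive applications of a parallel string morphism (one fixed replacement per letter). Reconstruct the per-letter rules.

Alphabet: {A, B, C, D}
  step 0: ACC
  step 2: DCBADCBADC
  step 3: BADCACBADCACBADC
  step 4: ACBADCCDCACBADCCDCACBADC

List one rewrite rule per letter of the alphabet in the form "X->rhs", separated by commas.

  step 3 ⇒ step 4: BADCACBADCACBADC ⇒ A·C·BA·DC·C·DC·A·C·BA·DC·C·DC·A·C·BA·DC
    A ↦ C
    B ↦ A
    C ↦ DC
    D ↦ BA

A->C, B->A, C->DC, D->BA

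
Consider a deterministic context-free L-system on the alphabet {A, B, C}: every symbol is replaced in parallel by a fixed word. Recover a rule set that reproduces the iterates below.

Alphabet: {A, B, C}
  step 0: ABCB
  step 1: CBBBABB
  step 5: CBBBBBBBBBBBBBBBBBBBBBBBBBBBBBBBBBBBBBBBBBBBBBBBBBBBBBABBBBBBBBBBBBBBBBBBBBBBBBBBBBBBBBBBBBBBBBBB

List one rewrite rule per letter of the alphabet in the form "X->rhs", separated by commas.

A->CB, B->BB, C->A

  step 0 ⇒ step 1: ABCB ⇒ CB·BB·A·BB
    A ↦ CB
    B ↦ BB
    C ↦ A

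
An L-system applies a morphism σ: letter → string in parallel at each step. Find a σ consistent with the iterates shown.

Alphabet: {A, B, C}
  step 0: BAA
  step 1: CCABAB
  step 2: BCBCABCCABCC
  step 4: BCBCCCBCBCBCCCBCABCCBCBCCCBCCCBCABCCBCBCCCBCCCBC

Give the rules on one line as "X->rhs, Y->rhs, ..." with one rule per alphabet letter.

A->AB, B->CC, C->BC

  step 1 ⇒ step 2: CCABAB ⇒ BC·BC·AB·CC·AB·CC
    A ↦ AB
    B ↦ CC
    C ↦ BC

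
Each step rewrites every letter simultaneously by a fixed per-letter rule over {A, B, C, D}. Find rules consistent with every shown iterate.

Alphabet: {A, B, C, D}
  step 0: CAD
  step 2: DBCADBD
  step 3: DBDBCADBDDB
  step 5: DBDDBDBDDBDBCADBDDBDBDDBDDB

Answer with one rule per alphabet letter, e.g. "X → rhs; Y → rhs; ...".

  step 2 ⇒ step 3: DBCADBD ⇒ DB·D·B·CA·DB·D·DB
    A ↦ CA
    B ↦ D
    C ↦ B
    D ↦ DB

A->CA, B->D, C->B, D->DB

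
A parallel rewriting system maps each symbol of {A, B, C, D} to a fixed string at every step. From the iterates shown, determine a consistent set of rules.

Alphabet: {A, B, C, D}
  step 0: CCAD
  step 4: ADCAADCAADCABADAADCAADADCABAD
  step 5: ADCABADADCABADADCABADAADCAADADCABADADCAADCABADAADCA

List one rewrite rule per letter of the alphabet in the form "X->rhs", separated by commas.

  step 4 ⇒ step 5: ADCAADCAADCABADAADCAADADCABAD ⇒ AD·CA·B·AD·AD·CA·B·AD·AD·CA·B·AD·A·AD·CA·AD·AD·CA·B·AD·AD·CA·AD·CA·B·AD·A·AD·CA
    A ↦ AD
    B ↦ A
    C ↦ B
    D ↦ CA

A->AD, B->A, C->B, D->CA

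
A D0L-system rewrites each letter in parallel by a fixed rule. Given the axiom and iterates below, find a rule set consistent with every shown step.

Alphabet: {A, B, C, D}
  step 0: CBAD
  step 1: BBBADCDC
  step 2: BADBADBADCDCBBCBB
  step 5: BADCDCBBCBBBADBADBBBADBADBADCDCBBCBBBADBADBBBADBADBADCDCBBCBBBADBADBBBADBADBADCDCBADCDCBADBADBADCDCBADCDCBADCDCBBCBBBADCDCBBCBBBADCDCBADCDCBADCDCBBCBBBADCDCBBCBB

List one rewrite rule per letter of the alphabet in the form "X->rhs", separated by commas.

A->CD, B->BAD, C->BB, D->C

  step 1 ⇒ step 2: BBBADCDC ⇒ BAD·BAD·BAD·CD·C·BB·C·BB
    A ↦ CD
    B ↦ BAD
    C ↦ BB
    D ↦ C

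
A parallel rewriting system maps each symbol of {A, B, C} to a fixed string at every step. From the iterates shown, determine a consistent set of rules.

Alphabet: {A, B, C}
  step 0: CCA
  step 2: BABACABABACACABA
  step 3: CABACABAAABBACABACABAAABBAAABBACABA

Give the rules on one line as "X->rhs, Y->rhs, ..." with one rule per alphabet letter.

A->BA, B->CA, C->AAB

  step 2 ⇒ step 3: BABACABABACACABA ⇒ CA·BA·CA·BA·AAB·BA·CA·BA·CA·BA·AAB·BA·AAB·BA·CA·BA
    A ↦ BA
    B ↦ CA
    C ↦ AAB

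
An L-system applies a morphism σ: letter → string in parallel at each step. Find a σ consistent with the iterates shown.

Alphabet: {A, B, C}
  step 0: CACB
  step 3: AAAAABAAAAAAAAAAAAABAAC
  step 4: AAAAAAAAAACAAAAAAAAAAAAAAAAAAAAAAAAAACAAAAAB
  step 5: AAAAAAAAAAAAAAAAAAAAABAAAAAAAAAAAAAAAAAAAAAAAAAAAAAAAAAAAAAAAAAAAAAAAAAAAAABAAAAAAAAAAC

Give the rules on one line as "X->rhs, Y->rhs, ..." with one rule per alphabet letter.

  step 4 ⇒ step 5: AAAAAAAAAACAAAAAAAAAAAAAAAAAAAAAAAAAACAAAAAB ⇒ AA·AA·AA·AA·AA·AA·AA·AA·AA·AA·AB·AA·AA·AA·AA·AA·AA·AA·AA·AA·AA·AA·AA·AA·AA·AA·AA·AA·AA·AA·AA·AA·AA·AA·AA·AA·AA·AB·AA·AA·AA·AA·AA·C
    A ↦ AA
    B ↦ C
    C ↦ AB

A->AA, B->C, C->AB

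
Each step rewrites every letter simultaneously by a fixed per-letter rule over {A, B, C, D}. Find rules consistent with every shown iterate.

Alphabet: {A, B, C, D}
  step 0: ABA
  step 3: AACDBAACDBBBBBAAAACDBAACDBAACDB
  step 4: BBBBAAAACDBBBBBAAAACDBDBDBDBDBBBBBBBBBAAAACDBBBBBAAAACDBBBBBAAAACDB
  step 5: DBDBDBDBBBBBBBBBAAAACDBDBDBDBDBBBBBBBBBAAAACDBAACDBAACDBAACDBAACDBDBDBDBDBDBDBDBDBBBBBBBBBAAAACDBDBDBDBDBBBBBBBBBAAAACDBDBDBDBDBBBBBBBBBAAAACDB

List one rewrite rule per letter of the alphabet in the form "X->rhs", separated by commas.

  step 4 ⇒ step 5: BBBBAAAACDBBBBBAAAACDBDBDBDBDBBBBBBBBBAAAACDBBBBBAAAACDBBBBBAAAACDB ⇒ DB·DB·DB·DB·BB·BB·BB·BB·AA·AAC·DB·DB·DB·DB·DB·BB·BB·BB·BB·AA·AAC·DB·AAC·DB·AAC·DB·AAC·DB·AAC·DB·DB·DB·DB·DB·DB·DB·DB·DB·BB·BB·BB·BB·AA·AAC·DB·DB·DB·DB·DB·BB·BB·BB·BB·AA·AAC·DB·DB·DB·DB·DB·BB·BB·BB·BB·AA·AAC·DB
    A ↦ BB
    B ↦ DB
    C ↦ AA
    D ↦ AAC

A->BB, B->DB, C->AA, D->AAC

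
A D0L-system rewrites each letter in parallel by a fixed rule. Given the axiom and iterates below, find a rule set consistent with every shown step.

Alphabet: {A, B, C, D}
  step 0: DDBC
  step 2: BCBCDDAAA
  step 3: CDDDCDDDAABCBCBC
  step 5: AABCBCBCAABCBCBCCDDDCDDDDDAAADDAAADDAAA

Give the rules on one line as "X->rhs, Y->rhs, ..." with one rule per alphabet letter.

A->BC, B->CD, C->DD, D->A

  step 2 ⇒ step 3: BCBCDDAAA ⇒ CD·DD·CD·DD·A·A·BC·BC·BC
    A ↦ BC
    B ↦ CD
    C ↦ DD
    D ↦ A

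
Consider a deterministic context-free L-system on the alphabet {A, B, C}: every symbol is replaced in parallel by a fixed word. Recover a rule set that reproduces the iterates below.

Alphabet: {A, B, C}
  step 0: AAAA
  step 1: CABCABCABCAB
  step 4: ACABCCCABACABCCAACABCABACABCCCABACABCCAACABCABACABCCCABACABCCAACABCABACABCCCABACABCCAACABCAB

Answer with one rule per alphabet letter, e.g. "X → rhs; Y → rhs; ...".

A->CAB, B->CC, C->A

  step 0 ⇒ step 1: AAAA ⇒ CAB·CAB·CAB·CAB
    A ↦ CAB
    B ↦ CC  (constrained at step 1)
    C ↦ A  (constrained at step 1)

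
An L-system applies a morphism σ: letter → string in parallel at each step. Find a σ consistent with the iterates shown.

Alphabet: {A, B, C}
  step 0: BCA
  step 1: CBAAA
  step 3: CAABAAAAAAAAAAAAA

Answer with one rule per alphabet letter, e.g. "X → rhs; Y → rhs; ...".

A->AA, B->C, C->BA

  step 0 ⇒ step 1: BCA ⇒ C·BA·AA
    A ↦ AA
    B ↦ C
    C ↦ BA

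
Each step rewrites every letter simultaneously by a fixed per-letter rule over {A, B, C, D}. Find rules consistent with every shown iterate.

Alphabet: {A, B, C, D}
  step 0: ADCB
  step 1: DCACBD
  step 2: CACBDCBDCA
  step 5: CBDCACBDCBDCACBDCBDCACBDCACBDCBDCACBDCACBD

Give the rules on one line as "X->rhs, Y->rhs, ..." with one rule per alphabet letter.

A->D, B->D, C->CB, D->CA

  step 1 ⇒ step 2: DCACBD ⇒ CA·CB·D·CB·D·CA
    A ↦ D
    B ↦ D
    C ↦ CB
    D ↦ CA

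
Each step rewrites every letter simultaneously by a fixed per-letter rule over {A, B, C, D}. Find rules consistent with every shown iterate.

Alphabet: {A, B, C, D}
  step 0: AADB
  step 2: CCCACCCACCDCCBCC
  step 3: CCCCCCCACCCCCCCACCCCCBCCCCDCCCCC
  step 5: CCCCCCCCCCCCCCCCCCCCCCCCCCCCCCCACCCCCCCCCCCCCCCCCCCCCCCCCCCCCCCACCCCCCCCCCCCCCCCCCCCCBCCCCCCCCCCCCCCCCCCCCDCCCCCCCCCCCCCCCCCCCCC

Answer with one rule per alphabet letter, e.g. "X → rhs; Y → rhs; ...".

  step 2 ⇒ step 3: CCCACCCACCDCCBCC ⇒ CC·CC·CC·CA·CC·CC·CC·CA·CC·CC·CB·CC·CC·DC·CC·CC
    A ↦ CA
    B ↦ DC
    C ↦ CC
    D ↦ CB

A->CA, B->DC, C->CC, D->CB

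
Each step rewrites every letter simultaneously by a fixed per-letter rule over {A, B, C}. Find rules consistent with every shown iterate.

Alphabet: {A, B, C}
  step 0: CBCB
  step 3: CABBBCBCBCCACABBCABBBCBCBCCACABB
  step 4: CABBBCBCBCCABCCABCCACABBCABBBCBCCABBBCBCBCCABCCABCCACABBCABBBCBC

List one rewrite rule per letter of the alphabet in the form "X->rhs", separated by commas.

  step 3 ⇒ step 4: CABBBCBCBCCACABBCABBBCBCBCCACABB ⇒ CA·BB·BC·BC·BC·CA·BC·CA·BC·CA·CA·BB·CA·BB·BC·BC·CA·BB·BC·BC·BC·CA·BC·CA·BC·CA·CA·BB·CA·BB·BC·BC
    A ↦ BB
    B ↦ BC
    C ↦ CA

A->BB, B->BC, C->CA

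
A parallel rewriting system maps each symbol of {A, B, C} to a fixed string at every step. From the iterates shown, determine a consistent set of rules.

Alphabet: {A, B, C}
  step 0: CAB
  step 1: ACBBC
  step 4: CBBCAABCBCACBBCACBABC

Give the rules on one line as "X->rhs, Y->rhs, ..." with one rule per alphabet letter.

A->CB, B->BC, C->A

  step 0 ⇒ step 1: CAB ⇒ A·CB·BC
    A ↦ CB
    B ↦ BC
    C ↦ A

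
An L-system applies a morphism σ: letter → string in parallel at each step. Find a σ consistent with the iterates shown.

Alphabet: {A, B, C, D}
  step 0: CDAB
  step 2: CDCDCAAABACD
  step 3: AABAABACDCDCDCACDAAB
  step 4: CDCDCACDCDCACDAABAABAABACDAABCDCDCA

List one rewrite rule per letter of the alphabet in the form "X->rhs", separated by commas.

A->CD, B->CA, C->A, D->AB

  step 3 ⇒ step 4: AABAABACDCDCDCACDAAB ⇒ CD·CD·CA·CD·CD·CA·CD·A·AB·A·AB·A·AB·A·CD·A·AB·CD·CD·CA
    A ↦ CD
    B ↦ CA
    C ↦ A
    D ↦ AB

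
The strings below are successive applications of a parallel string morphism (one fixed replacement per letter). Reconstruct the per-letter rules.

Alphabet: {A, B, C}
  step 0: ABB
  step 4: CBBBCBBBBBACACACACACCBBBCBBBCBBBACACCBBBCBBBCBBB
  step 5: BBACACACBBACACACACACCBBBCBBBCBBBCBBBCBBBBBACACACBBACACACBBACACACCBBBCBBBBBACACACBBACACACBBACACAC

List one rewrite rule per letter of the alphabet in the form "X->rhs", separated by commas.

  step 4 ⇒ step 5: CBBBCBBBBBACACACACACCBBBCBBBCBBBACACCBBBCBBBCBBB ⇒ BB·AC·AC·AC·BB·AC·AC·AC·AC·AC·CB·BB·CB·BB·CB·BB·CB·BB·CB·BB·BB·AC·AC·AC·BB·AC·AC·AC·BB·AC·AC·AC·CB·BB·CB·BB·BB·AC·AC·AC·BB·AC·AC·AC·BB·AC·AC·AC
    A ↦ CB
    B ↦ AC
    C ↦ BB

A->CB, B->AC, C->BB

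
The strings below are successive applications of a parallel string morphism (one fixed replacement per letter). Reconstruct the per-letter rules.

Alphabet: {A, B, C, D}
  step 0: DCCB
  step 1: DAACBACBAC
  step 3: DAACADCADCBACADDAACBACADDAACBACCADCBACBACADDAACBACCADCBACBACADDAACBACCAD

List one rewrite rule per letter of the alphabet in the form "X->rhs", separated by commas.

  step 0 ⇒ step 1: DCCB ⇒ DAA·CBA·CBA·C
    B ↦ C
    C ↦ CBA
    D ↦ DAA
    A ↦ CAD  (constrained at step 1)

A->CAD, B->C, C->CBA, D->DAA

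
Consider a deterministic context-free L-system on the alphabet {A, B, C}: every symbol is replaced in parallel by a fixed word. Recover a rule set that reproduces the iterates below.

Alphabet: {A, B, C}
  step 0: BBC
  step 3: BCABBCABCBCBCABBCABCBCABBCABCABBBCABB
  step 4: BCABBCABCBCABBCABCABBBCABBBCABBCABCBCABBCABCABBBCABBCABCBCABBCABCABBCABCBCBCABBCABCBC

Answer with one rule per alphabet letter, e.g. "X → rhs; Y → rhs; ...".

A->CA, B->BC, C->ABB

  step 3 ⇒ step 4: BCABBCABCBCBCABBCABCBCABBCABCABBBCABB ⇒ BC·ABB·CA·BC·BC·ABB·CA·BC·ABB·BC·ABB·BC·ABB·CA·BC·BC·ABB·CA·BC·ABB·BC·ABB·CA·BC·BC·ABB·CA·BC·ABB·CA·BC·BC·BC·ABB·CA·BC·BC
    A ↦ CA
    B ↦ BC
    C ↦ ABB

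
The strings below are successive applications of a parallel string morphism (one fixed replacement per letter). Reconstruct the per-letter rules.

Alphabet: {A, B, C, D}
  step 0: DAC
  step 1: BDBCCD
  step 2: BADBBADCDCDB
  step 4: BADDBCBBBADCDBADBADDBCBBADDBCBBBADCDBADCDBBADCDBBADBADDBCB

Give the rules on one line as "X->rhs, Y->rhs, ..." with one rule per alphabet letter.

A->DBC, B->BAD, C->CD, D->B

  step 1 ⇒ step 2: BDBCCD ⇒ BAD·B·BAD·CD·CD·B
    B ↦ BAD
    C ↦ CD
    D ↦ B
  step 0 ⇒ step 1: DAC ⇒ B·DBC·CD
    A ↦ DBC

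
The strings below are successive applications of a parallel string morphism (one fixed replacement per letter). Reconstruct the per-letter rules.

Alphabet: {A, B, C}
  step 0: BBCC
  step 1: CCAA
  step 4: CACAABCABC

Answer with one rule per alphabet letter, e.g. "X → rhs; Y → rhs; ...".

A->BC, B->C, C->A

  step 0 ⇒ step 1: BBCC ⇒ C·C·A·A
    B ↦ C
    C ↦ A
    A ↦ BC  (constrained at step 1)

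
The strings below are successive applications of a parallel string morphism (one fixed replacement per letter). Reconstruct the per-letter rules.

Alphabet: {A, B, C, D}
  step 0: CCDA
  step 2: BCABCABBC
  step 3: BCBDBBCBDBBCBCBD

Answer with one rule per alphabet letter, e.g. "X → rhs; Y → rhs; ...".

A->B, B->BC, C->BD, D->A

  step 2 ⇒ step 3: BCABCABBC ⇒ BC·BD·B·BC·BD·B·BC·BC·BD
    A ↦ B
    B ↦ BC
    C ↦ BD
    D ↦ A  (constrained at step 0)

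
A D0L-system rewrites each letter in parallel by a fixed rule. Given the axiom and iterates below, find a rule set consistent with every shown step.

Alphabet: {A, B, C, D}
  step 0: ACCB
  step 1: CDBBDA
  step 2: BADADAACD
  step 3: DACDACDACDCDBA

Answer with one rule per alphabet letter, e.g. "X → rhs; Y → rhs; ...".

  step 2 ⇒ step 3: BADADAACD ⇒ DA·CD·A·CD·A·CD·CD·B·A
    A ↦ CD
    B ↦ DA
    C ↦ B
    D ↦ A

A->CD, B->DA, C->B, D->A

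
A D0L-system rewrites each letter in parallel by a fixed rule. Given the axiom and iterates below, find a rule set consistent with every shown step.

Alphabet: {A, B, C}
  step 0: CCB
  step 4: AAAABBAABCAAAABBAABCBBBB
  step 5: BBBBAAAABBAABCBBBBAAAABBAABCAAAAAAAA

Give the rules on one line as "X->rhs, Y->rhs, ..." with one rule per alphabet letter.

A->B, B->AA, C->BC

  step 4 ⇒ step 5: AAAABBAABCAAAABBAABCBBBB ⇒ B·B·B·B·AA·AA·B·B·AA·BC·B·B·B·B·AA·AA·B·B·AA·BC·AA·AA·AA·AA
    A ↦ B
    B ↦ AA
    C ↦ BC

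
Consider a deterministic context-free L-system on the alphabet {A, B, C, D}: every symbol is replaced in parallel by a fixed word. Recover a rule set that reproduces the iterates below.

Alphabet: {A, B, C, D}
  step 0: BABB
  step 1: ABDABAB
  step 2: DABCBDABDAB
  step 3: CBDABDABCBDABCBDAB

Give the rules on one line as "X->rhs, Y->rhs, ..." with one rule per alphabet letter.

  step 2 ⇒ step 3: DABCBDABDAB ⇒ CB·D·AB·D·AB·CB·D·AB·CB·D·AB
    A ↦ D
    B ↦ AB
    C ↦ D
    D ↦ CB

A->D, B->AB, C->D, D->CB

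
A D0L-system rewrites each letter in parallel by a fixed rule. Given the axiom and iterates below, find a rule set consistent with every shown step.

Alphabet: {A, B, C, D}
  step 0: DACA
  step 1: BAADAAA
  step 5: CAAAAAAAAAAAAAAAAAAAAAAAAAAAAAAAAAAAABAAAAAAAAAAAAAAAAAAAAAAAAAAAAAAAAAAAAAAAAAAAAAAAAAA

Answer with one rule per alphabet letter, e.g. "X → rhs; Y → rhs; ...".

  step 0 ⇒ step 1: DACA ⇒ B·AA·DA·AA
    A ↦ AA
    C ↦ DA
    D ↦ B
    B ↦ C  (constrained at step 1)

A->AA, B->C, C->DA, D->B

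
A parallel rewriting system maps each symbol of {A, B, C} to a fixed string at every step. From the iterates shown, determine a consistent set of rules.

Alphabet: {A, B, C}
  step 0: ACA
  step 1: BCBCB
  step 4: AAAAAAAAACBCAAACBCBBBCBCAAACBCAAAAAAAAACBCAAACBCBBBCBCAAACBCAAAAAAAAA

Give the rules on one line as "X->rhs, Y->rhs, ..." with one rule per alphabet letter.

A->B, B->AAA, C->CBC

  step 0 ⇒ step 1: ACA ⇒ B·CBC·B
    A ↦ B
    C ↦ CBC
    B ↦ AAA  (constrained at step 1)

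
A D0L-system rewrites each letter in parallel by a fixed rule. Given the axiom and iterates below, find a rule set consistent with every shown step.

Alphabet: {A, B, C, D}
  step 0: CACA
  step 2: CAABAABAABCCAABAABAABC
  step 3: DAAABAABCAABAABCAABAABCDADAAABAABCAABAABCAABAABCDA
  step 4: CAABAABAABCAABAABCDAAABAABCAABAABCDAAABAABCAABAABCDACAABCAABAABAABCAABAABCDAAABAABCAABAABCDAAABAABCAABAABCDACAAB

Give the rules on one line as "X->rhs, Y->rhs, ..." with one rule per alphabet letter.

  step 3 ⇒ step 4: DAAABAABCAABAABCAABAABCDADAAABAABCAABAABCAABAABCDA ⇒ C·AAB·AAB·AAB·C·AAB·AAB·C·DA·AAB·AAB·C·AAB·AAB·C·DA·AAB·AAB·C·AAB·AAB·C·DA·C·AAB·C·AAB·AAB·AAB·C·AAB·AAB·C·DA·AAB·AAB·C·AAB·AAB·C·DA·AAB·AAB·C·AAB·AAB·C·DA·C·AAB
    A ↦ AAB
    B ↦ C
    C ↦ DA
    D ↦ C

A->AAB, B->C, C->DA, D->C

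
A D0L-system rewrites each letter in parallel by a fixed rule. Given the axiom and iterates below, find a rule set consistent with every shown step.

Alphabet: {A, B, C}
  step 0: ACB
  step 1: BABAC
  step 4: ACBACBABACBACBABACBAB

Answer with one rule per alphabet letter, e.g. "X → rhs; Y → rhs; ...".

A->B, B->AC, C->AB

  step 0 ⇒ step 1: ACB ⇒ B·AB·AC
    A ↦ B
    B ↦ AC
    C ↦ AB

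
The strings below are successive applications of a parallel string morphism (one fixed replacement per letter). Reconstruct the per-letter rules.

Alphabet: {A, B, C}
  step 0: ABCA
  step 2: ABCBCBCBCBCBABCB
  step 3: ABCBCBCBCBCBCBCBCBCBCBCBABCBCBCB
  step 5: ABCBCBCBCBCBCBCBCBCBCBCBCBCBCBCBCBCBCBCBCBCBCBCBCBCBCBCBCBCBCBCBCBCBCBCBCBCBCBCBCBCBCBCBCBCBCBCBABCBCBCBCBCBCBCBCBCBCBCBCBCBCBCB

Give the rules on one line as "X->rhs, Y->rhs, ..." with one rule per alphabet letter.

  step 2 ⇒ step 3: ABCBCBCBCBCBABCB ⇒ AB·CB·CB·CB·CB·CB·CB·CB·CB·CB·CB·CB·AB·CB·CB·CB
    A ↦ AB
    B ↦ CB
    C ↦ CB

A->AB, B->CB, C->CB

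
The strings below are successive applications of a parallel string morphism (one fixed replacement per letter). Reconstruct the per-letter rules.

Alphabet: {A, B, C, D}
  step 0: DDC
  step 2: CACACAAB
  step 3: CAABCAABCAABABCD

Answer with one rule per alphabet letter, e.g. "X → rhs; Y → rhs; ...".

A->AB, B->CD, C->CA, D->C

  step 2 ⇒ step 3: CACACAAB ⇒ CA·AB·CA·AB·CA·AB·AB·CD
    A ↦ AB
    B ↦ CD
    C ↦ CA
    D ↦ C  (constrained at step 0)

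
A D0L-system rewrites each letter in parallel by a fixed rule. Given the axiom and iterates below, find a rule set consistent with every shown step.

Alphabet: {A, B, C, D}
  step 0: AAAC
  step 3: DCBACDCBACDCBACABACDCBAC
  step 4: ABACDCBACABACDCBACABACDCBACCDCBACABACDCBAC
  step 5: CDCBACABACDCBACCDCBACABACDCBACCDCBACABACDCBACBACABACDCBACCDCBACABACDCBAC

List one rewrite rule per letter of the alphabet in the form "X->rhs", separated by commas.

  step 4 ⇒ step 5: ABACDCBACABACDCBACABACDCBACCDCBACABACDCBAC ⇒ C·D·C·BAC·A·BAC·D·C·BAC·C·D·C·BAC·A·BAC·D·C·BAC·C·D·C·BAC·A·BAC·D·C·BAC·BAC·A·BAC·D·C·BAC·C·D·C·BAC·A·BAC·D·C·BAC
    A ↦ C
    B ↦ D
    C ↦ BAC
    D ↦ A

A->C, B->D, C->BAC, D->A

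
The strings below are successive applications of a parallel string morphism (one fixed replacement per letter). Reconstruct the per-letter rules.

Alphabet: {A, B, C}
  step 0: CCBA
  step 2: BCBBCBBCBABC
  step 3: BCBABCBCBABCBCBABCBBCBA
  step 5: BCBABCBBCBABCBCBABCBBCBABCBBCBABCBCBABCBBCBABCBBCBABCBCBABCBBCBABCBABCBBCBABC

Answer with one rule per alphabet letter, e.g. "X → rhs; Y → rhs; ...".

  step 2 ⇒ step 3: BCBBCBBCBABC ⇒ BC·BA·BC·BC·BA·BC·BC·BA·BC·B·BC·BA
    A ↦ B
    B ↦ BC
    C ↦ BA

A->B, B->BC, C->BA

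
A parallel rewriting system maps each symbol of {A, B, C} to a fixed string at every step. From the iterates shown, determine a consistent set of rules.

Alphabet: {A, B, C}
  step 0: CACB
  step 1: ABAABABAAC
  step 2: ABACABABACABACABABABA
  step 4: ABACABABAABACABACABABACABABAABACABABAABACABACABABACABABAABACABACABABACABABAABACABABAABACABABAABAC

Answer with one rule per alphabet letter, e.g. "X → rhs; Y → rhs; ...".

A->AB, B->AC, C->ABA

  step 1 ⇒ step 2: ABAABABAAC ⇒ AB·AC·AB·AB·AC·AB·AC·AB·AB·ABA
    A ↦ AB
    B ↦ AC
    C ↦ ABA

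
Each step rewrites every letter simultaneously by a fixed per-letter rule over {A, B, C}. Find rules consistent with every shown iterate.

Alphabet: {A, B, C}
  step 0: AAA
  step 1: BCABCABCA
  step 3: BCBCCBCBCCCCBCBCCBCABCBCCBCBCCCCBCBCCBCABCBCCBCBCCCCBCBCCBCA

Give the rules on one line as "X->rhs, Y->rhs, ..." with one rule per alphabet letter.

A->BCA, B->BCB, C->CC

  step 0 ⇒ step 1: AAA ⇒ BCA·BCA·BCA
    A ↦ BCA
    B ↦ BCB  (constrained at step 1)
    C ↦ CC  (constrained at step 1)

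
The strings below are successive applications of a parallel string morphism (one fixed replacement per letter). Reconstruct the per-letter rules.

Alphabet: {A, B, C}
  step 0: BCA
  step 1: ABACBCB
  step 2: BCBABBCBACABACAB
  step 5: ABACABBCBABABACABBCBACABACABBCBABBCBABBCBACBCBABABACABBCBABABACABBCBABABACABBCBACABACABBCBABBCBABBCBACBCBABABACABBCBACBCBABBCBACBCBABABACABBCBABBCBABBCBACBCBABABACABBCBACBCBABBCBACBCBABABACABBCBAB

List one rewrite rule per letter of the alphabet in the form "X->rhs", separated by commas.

  step 1 ⇒ step 2: ABACBCB ⇒ BCB·AB·BCB·AC·AB·AC·AB
    A ↦ BCB
    B ↦ AB
    C ↦ AC

A->BCB, B->AB, C->AC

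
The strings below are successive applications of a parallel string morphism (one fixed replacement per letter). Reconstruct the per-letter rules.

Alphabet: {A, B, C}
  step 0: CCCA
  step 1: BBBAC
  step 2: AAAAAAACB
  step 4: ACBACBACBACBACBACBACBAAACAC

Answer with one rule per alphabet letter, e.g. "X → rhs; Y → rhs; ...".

A->AC, B->AA, C->B

  step 1 ⇒ step 2: BBBAC ⇒ AA·AA·AA·AC·B
    A ↦ AC
    B ↦ AA
    C ↦ B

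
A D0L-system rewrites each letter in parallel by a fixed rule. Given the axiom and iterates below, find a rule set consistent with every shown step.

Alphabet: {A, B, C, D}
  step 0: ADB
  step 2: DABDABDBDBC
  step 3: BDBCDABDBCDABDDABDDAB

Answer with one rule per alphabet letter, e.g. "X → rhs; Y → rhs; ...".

A->BC, B->DA, C->B, D->BD

  step 2 ⇒ step 3: DABDABDBDBC ⇒ BD·BC·DA·BD·BC·DA·BD·DA·BD·DA·B
    A ↦ BC
    B ↦ DA
    C ↦ B
    D ↦ BD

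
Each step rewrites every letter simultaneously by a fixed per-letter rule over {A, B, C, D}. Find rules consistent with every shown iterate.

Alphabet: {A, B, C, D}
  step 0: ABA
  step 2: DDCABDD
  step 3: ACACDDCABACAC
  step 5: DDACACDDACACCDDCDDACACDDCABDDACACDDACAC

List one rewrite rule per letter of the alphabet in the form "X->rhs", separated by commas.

  step 2 ⇒ step 3: DDCABDD ⇒ AC·AC·DD·C·AB·AC·AC
    A ↦ C
    B ↦ AB
    C ↦ DD
    D ↦ AC

A->C, B->AB, C->DD, D->AC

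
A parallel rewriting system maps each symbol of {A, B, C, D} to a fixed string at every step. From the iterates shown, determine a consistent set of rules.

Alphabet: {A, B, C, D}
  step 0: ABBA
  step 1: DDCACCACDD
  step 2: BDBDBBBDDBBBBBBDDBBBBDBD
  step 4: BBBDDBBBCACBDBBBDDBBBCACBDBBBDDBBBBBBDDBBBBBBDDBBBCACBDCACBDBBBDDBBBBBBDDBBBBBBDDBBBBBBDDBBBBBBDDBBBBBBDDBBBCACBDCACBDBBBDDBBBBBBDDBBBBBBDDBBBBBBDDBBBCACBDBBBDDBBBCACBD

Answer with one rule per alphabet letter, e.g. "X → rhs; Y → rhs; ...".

A->DD, B->CAC, C->BBB, D->BD

  step 1 ⇒ step 2: DDCACCACDD ⇒ BD·BD·BBB·DD·BBB·BBB·DD·BBB·BD·BD
    A ↦ DD
    C ↦ BBB
    D ↦ BD
  step 0 ⇒ step 1: ABBA ⇒ DD·CAC·CAC·DD
    B ↦ CAC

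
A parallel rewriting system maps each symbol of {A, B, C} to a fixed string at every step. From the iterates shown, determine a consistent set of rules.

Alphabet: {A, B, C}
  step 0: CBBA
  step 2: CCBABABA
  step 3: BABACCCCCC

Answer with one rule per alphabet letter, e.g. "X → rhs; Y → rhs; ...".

  step 2 ⇒ step 3: CCBABABA ⇒ BA·BA·C·C·C·C·C·C
    A ↦ C
    B ↦ C
    C ↦ BA

A->C, B->C, C->BA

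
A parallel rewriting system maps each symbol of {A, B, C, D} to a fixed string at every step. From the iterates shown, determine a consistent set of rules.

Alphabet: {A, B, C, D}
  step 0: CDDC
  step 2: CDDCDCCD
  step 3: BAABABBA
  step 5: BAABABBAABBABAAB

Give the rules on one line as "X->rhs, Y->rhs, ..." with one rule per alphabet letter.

A->DC, B->CD, C->B, D->A

  step 2 ⇒ step 3: CDDCDCCD ⇒ B·A·A·B·A·B·B·A
    C ↦ B
    D ↦ A
    A ↦ DC  (constrained at step 3)
    B ↦ CD  (constrained at step 3)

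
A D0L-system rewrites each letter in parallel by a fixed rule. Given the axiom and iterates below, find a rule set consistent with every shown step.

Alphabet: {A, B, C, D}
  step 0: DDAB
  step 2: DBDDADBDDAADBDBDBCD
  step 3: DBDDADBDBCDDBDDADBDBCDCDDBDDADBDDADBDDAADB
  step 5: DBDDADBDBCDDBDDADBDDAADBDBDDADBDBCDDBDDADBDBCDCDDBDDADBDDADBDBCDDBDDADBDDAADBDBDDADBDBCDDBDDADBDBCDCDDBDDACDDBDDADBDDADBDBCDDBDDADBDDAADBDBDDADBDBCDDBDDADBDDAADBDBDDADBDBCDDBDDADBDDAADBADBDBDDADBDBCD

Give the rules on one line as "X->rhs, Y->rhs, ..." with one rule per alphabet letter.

  step 2 ⇒ step 3: DBDDADBDDAADBDBDBCD ⇒ DB·DDA·DB·DB·CD·DB·DDA·DB·DB·CD·CD·DB·DDA·DB·DDA·DB·DDA·A·DB
    A ↦ CD
    B ↦ DDA
    C ↦ A
    D ↦ DB

A->CD, B->DDA, C->A, D->DB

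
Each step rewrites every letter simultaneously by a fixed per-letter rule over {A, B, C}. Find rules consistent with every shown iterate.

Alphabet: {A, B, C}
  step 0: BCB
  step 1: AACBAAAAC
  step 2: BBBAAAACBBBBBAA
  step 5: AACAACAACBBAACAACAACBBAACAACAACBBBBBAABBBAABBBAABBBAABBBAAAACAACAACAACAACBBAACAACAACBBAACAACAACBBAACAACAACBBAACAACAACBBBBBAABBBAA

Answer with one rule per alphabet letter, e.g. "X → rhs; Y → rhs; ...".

A->B, B->AAC, C->BAA

  step 1 ⇒ step 2: AACBAAAAC ⇒ B·B·BAA·AAC·B·B·B·B·BAA
    A ↦ B
    B ↦ AAC
    C ↦ BAA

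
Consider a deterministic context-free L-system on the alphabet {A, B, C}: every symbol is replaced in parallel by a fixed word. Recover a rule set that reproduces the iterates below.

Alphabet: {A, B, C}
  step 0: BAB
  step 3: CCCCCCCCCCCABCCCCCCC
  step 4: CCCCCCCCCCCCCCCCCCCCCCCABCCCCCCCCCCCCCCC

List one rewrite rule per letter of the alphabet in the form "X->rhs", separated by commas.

  step 3 ⇒ step 4: CCCCCCCCCCCABCCCCCCC ⇒ CC·CC·CC·CC·CC·CC·CC·CC·CC·CC·CC·CAB·C·CC·CC·CC·CC·CC·CC·CC
    A ↦ CAB
    B ↦ C
    C ↦ CC

A->CAB, B->C, C->CC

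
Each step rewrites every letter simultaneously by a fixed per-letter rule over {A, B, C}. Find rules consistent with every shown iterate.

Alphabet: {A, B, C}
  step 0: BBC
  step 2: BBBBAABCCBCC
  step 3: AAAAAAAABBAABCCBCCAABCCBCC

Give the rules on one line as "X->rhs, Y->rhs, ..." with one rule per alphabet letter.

A->B, B->AA, C->BCC

  step 2 ⇒ step 3: BBBBAABCCBCC ⇒ AA·AA·AA·AA·B·B·AA·BCC·BCC·AA·BCC·BCC
    A ↦ B
    B ↦ AA
    C ↦ BCC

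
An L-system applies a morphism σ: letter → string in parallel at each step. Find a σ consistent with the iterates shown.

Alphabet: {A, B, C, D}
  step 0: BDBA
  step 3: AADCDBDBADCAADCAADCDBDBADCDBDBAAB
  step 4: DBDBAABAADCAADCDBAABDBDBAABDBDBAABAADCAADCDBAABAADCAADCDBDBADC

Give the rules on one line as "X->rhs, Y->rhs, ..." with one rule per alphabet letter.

A->DB, B->ADC, C->AB, D->A

  step 3 ⇒ step 4: AADCDBDBADCAADCAADCDBDBADCDBDBAAB ⇒ DB·DB·A·AB·A·ADC·A·ADC·DB·A·AB·DB·DB·A·AB·DB·DB·A·AB·A·ADC·A·ADC·DB·A·AB·A·ADC·A·ADC·DB·DB·ADC
    A ↦ DB
    B ↦ ADC
    C ↦ AB
    D ↦ A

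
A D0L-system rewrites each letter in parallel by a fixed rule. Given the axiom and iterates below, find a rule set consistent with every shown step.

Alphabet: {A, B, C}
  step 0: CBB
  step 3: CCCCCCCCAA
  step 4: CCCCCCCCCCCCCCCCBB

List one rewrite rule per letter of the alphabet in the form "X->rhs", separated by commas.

A->B, B->A, C->CC

  step 3 ⇒ step 4: CCCCCCCCAA ⇒ CC·CC·CC·CC·CC·CC·CC·CC·B·B
    A ↦ B
    C ↦ CC
    B ↦ A  (constrained at step 0)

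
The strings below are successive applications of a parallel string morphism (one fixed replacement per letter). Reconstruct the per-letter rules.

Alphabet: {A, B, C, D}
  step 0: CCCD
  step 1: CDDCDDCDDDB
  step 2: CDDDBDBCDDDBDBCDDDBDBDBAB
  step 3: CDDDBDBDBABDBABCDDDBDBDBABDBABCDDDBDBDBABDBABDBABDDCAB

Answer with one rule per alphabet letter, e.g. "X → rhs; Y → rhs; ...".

  step 2 ⇒ step 3: CDDDBDBCDDDBDBCDDDBDBDBAB ⇒ CDD·DB·DB·DB·AB·DB·AB·CDD·DB·DB·DB·AB·DB·AB·CDD·DB·DB·DB·AB·DB·AB·DB·AB·DDC·AB
    A ↦ DDC
    B ↦ AB
    C ↦ CDD
    D ↦ DB

A->DDC, B->AB, C->CDD, D->DB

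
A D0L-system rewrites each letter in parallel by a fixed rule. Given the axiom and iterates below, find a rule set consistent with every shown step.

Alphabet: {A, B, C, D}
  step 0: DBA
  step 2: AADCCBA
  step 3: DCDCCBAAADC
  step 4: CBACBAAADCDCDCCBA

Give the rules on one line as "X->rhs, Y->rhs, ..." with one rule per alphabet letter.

A->DC, B->A, C->A, D->CB

  step 3 ⇒ step 4: DCDCCBAAADC ⇒ CB·A·CB·A·A·A·DC·DC·DC·CB·A
    A ↦ DC
    B ↦ A
    C ↦ A
    D ↦ CB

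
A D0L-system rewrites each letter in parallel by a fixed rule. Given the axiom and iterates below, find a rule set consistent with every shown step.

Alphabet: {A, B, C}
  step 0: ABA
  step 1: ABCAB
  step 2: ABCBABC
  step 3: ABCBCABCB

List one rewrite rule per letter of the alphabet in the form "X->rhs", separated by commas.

  step 2 ⇒ step 3: ABCBABC ⇒ AB·C·B·C·AB·C·B
    A ↦ AB
    B ↦ C
    C ↦ B

A->AB, B->C, C->B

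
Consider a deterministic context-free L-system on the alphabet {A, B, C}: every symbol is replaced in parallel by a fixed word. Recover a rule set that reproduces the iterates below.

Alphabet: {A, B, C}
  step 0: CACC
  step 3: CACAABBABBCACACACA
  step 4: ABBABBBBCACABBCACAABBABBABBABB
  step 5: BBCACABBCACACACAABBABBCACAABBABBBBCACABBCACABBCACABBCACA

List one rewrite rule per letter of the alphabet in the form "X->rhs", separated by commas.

A->BB, B->CA, C->A

  step 4 ⇒ step 5: ABBABBBBCACABBCACAABBABBABBABB ⇒ BB·CA·CA·BB·CA·CA·CA·CA·A·BB·A·BB·CA·CA·A·BB·A·BB·BB·CA·CA·BB·CA·CA·BB·CA·CA·BB·CA·CA
    A ↦ BB
    B ↦ CA
    C ↦ A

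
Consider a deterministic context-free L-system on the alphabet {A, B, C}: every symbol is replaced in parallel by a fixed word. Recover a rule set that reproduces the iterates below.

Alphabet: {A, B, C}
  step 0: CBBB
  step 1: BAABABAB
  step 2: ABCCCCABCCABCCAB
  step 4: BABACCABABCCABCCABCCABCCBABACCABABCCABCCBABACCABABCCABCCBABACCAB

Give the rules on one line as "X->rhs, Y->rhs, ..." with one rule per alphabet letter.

  step 1 ⇒ step 2: BAABABAB ⇒ AB·CC·CC·AB·CC·AB·CC·AB
    A ↦ CC
    B ↦ AB
  step 0 ⇒ step 1: CBBB ⇒ BA·AB·AB·AB
    C ↦ BA

A->CC, B->AB, C->BA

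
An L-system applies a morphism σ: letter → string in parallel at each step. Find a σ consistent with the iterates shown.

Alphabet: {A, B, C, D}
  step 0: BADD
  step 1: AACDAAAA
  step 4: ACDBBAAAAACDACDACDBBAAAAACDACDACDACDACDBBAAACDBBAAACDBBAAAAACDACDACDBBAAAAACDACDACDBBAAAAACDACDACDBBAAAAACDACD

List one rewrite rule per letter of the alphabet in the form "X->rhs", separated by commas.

  step 0 ⇒ step 1: BADD ⇒ A·ACD·AA·AA
    A ↦ ACD
    B ↦ A
    D ↦ AA
    C ↦ BB  (constrained at step 1)

A->ACD, B->A, C->BB, D->AA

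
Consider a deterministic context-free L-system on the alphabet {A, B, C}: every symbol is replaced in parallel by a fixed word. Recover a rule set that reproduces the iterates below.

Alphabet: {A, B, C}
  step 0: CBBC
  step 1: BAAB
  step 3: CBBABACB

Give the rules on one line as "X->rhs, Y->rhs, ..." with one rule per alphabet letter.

A->CB, B->A, C->B

  step 0 ⇒ step 1: CBBC ⇒ B·A·A·B
    B ↦ A
    C ↦ B
    A ↦ CB  (constrained at step 1)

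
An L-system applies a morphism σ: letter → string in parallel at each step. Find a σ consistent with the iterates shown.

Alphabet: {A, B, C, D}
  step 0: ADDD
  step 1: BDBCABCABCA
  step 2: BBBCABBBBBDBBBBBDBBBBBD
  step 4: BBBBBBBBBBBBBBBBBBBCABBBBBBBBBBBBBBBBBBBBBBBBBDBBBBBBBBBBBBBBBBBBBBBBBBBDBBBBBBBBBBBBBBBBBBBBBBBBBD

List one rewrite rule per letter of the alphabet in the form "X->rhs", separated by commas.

  step 1 ⇒ step 2: BDBCABCABCA ⇒ BB·BCA·BB·BB·BD·BB·BB·BD·BB·BB·BD
    A ↦ BD
    B ↦ BB
    C ↦ BB
    D ↦ BCA

A->BD, B->BB, C->BB, D->BCA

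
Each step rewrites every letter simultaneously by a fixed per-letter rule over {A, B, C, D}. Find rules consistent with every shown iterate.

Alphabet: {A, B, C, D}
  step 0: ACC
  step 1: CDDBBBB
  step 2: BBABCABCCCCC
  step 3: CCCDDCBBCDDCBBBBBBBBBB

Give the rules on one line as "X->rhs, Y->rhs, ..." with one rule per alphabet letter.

  step 2 ⇒ step 3: BBABCABCCCCC ⇒ C·C·CDD·C·BB·CDD·C·BB·BB·BB·BB·BB
    A ↦ CDD
    B ↦ C
    C ↦ BB
  step 1 ⇒ step 2: CDDBBBB ⇒ BB·ABC·ABC·C·C·C·C
    D ↦ ABC

A->CDD, B->C, C->BB, D->ABC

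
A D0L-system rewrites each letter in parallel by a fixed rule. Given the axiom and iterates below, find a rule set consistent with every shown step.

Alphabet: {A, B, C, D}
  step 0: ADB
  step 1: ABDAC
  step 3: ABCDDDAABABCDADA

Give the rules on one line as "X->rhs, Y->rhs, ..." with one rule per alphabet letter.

  step 0 ⇒ step 1: ADB ⇒ AB·DA·C
    A ↦ AB
    B ↦ C
    D ↦ DA
    C ↦ DD  (constrained at step 1)

A->AB, B->C, C->DD, D->DA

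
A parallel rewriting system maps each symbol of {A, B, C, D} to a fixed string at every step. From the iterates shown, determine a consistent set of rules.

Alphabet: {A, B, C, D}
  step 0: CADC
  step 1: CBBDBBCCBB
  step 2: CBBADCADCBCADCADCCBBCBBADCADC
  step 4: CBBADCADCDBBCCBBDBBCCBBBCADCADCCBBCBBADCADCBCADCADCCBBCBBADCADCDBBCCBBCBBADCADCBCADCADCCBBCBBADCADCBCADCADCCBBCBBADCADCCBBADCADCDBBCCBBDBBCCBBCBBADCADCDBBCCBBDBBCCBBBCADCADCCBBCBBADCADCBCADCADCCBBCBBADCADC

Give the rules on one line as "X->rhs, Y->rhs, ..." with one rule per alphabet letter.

  step 1 ⇒ step 2: CBBDBBCCBB ⇒ CBB·ADC·ADC·BC·ADC·ADC·CBB·CBB·ADC·ADC
    B ↦ ADC
    C ↦ CBB
    D ↦ BC
  step 0 ⇒ step 1: CADC ⇒ CBB·DB·BC·CBB
    A ↦ DB

A->DB, B->ADC, C->CBB, D->BC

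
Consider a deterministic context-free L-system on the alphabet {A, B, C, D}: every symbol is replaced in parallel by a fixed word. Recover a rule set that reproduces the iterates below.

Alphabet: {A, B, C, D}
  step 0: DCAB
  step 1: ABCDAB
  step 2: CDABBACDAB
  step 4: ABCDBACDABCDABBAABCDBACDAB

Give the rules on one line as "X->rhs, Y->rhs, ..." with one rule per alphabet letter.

A->CD, B->AB, C->B, D->A

  step 1 ⇒ step 2: ABCDAB ⇒ CD·AB·B·A·CD·AB
    A ↦ CD
    B ↦ AB
    C ↦ B
    D ↦ A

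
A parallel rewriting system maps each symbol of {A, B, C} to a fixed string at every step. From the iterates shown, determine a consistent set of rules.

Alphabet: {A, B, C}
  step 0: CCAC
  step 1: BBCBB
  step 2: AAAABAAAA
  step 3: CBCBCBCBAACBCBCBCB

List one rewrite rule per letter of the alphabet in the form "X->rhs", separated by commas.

  step 2 ⇒ step 3: AAAABAAAA ⇒ CB·CB·CB·CB·AA·CB·CB·CB·CB
    A ↦ CB
    B ↦ AA
  step 0 ⇒ step 1: CCAC ⇒ B·B·CB·B
    C ↦ B

A->CB, B->AA, C->B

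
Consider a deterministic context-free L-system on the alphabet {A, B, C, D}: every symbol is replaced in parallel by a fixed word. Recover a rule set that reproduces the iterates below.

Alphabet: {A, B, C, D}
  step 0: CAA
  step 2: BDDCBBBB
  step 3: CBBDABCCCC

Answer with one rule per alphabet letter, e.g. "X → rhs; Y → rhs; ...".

A->DD, B->C, C->DAB, D->B

  step 2 ⇒ step 3: BDDCBBBB ⇒ C·B·B·DAB·C·C·C·C
    B ↦ C
    C ↦ DAB
    D ↦ B
    A ↦ DD  (constrained at step 0)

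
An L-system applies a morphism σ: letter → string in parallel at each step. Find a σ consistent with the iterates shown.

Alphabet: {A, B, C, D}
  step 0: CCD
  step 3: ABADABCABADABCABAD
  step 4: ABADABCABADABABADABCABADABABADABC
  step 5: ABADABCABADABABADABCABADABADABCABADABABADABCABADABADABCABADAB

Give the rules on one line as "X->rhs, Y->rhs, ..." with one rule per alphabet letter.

A->AB, B->AD, C->AB, D->C

  step 4 ⇒ step 5: ABADABCABADABABADABCABADABABADABC ⇒ AB·AD·AB·C·AB·AD·AB·AB·AD·AB·C·AB·AD·AB·AD·AB·C·AB·AD·AB·AB·AD·AB·C·AB·AD·AB·AD·AB·C·AB·AD·AB
    A ↦ AB
    B ↦ AD
    C ↦ AB
    D ↦ C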